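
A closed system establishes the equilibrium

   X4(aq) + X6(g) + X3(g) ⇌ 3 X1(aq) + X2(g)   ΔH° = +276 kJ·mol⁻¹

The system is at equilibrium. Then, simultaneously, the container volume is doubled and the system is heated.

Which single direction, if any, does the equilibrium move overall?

cannot be determined

Gas moles: reactants 2, products 1 (Δn_gas = -1). Expansion shifts the system toward the side with more moles of gas — to the left.
The forward reaction is endothermic. Raising T favours the endothermic direction — shift to the right.
The individual effects push in opposite directions; without quantitative information the net direction cannot be determined.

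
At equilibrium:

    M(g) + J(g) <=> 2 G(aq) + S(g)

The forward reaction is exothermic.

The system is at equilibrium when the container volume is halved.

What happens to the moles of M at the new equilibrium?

decreases

Gas moles: reactants 2, products 1 (Δn_gas = -1). Compression shifts the system toward the side with fewer moles of gas — to the right.
The net shift is to the right. M is a reactant, so its amount decreases.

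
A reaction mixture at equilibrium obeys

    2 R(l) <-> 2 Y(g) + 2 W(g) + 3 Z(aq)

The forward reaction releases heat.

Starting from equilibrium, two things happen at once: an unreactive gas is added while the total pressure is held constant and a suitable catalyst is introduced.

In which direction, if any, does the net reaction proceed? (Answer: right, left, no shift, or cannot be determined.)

Adding inert gas at constant total pressure expands the volume and lowers every reacting partial pressure. With Δn_gas = 4 − 0 = +4, Q moves away from K toward the side with fewer gas moles, so the system shifts toward the side with more gas moles — to the right.
A catalyst speeds both forward and reverse rates equally; it changes neither Q nor K — no shift from this change.
Only the nonzero effect(s) matter; the net shift is to the right.

right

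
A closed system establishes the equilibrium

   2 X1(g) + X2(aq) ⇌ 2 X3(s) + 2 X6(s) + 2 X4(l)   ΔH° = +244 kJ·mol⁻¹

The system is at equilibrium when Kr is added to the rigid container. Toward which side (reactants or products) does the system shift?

no shift

At constant volume, adding an inert gas leaves every reacting species' partial pressure unchanged, so Q is unchanged — no shift from this change.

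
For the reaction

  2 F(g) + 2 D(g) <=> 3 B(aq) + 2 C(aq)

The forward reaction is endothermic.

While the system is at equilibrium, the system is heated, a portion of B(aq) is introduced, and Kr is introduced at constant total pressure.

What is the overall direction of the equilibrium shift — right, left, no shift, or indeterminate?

cannot be determined

The forward reaction is endothermic. Raising T favours the endothermic direction — shift to the right.
Adding B (aq), a product, drives the reaction to the left.
Adding inert gas at constant total pressure expands the volume and lowers every reacting partial pressure. With Δn_gas = 0 − 4 = -4, Q moves away from K toward the side with fewer gas moles, so the system shifts toward the side with more gas moles — to the left.
The individual effects push in opposite directions; without quantitative information the net direction cannot be determined.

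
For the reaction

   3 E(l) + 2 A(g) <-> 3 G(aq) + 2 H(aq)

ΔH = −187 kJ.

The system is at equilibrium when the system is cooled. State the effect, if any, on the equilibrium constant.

K depends on temperature via the van 't Hoff relation. The forward reaction is exothermic, so lowering T increases K.

increases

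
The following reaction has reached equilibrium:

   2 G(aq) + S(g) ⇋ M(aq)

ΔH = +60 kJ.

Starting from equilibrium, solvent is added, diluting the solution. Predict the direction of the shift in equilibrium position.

left

Dilution lowers every aqueous concentration by the same factor. Δn_aq = 1 − 2 = -1, so the system shifts toward the side with more dissolved moles — to the left.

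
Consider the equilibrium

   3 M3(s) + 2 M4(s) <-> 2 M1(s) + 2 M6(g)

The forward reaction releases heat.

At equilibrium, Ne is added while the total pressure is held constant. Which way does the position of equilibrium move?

Adding inert gas at constant total pressure expands the volume and lowers every reacting partial pressure. With Δn_gas = 2 − 0 = +2, Q moves away from K toward the side with fewer gas moles, so the system shifts toward the side with more gas moles — to the right.

right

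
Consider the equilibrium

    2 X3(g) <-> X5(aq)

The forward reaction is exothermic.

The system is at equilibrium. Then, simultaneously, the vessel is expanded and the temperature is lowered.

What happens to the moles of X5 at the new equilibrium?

cannot be determined

Gas moles: reactants 2, products 0 (Δn_gas = -2). Expansion shifts the system toward the side with more moles of gas — to the left.
The forward reaction is exothermic. Lowering T favours the exothermic direction — shift to the right.
The two effects oppose each other, so the net shift — and hence the change in X5 — cannot be determined from the given information.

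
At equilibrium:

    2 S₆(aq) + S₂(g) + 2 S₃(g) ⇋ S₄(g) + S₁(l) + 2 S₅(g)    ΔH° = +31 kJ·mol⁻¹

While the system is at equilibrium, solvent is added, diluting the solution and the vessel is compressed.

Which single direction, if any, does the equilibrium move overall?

left

Dilution lowers every aqueous concentration by the same factor. Δn_aq = 0 − 2 = -2, so the system shifts toward the side with more dissolved moles — to the left.
Gas moles: reactants 3, products 3. Δn_gas = 0, so a volume change leaves Q equal to K — no shift from this change.
Only the nonzero effect(s) matter; the net shift is to the left.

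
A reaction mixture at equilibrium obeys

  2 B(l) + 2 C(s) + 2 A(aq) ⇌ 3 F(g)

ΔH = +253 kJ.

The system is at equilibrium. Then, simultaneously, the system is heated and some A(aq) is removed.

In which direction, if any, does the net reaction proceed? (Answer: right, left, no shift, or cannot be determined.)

cannot be determined

The forward reaction is endothermic. Raising T favours the endothermic direction — shift to the right.
Removing A (aq), a reactant, drives the reaction to the left.
The individual effects push in opposite directions; without quantitative information the net direction cannot be determined.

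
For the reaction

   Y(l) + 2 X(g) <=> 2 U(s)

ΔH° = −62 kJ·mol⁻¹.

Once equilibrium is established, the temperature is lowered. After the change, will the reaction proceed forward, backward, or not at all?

right

The forward reaction is exothermic. Lowering T favours the exothermic direction — shift to the right.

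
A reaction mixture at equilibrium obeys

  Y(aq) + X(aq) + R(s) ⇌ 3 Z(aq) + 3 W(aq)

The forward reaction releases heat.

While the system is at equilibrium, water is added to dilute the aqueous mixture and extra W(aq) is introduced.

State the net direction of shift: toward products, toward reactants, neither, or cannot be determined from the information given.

Dilution lowers every aqueous concentration by the same factor. Δn_aq = 6 − 2 = +4, so the system shifts toward the side with more dissolved moles — to the right.
Adding W (aq), a product, drives the reaction to the left.
The individual effects push in opposite directions; without quantitative information the net direction cannot be determined.

cannot be determined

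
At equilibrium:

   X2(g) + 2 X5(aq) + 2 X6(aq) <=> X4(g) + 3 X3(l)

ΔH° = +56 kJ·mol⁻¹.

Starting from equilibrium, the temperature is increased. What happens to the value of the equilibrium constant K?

K depends on temperature via the van 't Hoff relation. The forward reaction is endothermic, so raising T increases K.

increases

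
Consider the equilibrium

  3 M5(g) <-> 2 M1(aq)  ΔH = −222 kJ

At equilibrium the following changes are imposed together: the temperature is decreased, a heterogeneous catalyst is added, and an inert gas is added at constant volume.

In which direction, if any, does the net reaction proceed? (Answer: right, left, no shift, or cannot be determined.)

The forward reaction is exothermic. Lowering T favours the exothermic direction — shift to the right.
A catalyst speeds both forward and reverse rates equally; it changes neither Q nor K — no shift from this change.
At constant volume, adding an inert gas leaves every reacting species' partial pressure unchanged, so Q is unchanged — no shift from this change.
Only the nonzero effect(s) matter; the net shift is to the right.

right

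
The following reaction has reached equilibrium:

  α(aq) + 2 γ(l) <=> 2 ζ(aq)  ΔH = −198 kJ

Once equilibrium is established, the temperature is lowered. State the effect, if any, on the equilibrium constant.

increases

K depends on temperature via the van 't Hoff relation. The forward reaction is exothermic, so lowering T increases K.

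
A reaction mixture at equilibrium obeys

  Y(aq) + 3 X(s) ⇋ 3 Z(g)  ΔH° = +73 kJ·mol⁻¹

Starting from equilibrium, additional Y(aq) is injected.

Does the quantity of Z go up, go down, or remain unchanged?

Adding Y (aq), a reactant, drives the reaction to the right.
The net shift is to the right. Z is a product, so its amount increases.

increases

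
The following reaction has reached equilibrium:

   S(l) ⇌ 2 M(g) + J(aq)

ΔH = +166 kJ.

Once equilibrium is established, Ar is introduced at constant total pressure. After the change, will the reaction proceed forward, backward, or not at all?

right

Adding inert gas at constant total pressure expands the volume and lowers every reacting partial pressure. With Δn_gas = 2 − 0 = +2, Q moves away from K toward the side with fewer gas moles, so the system shifts toward the side with more gas moles — to the right.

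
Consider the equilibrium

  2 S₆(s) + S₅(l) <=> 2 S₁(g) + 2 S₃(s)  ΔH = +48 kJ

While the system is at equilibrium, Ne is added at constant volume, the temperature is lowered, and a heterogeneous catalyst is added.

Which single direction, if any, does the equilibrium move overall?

At constant volume, adding an inert gas leaves every reacting species' partial pressure unchanged, so Q is unchanged — no shift from this change.
The forward reaction is endothermic. Lowering T favours the exothermic direction — shift to the left.
A catalyst speeds both forward and reverse rates equally; it changes neither Q nor K — no shift from this change.
Only the nonzero effect(s) matter; the net shift is to the left.

left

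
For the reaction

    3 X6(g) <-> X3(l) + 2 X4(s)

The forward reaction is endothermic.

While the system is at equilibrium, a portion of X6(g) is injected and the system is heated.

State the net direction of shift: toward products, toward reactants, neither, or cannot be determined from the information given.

Adding X6 (g), a reactant, drives the reaction to the right.
The forward reaction is endothermic. Raising T favours the endothermic direction — shift to the right.
All effects act in the same direction — net shift to the right.

right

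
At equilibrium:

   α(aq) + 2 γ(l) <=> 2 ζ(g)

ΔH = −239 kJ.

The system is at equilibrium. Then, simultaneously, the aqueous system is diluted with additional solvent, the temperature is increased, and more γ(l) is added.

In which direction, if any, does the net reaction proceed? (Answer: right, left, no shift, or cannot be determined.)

left

Dilution lowers every aqueous concentration by the same factor. Δn_aq = 0 − 1 = -1, so the system shifts toward the side with more dissolved moles — to the left.
The forward reaction is exothermic. Raising T favours the endothermic direction — shift to the left.
γ is a pure liquid; its activity is 1 regardless of amount, so Q is unaffected — no shift from this change.
Only the nonzero effect(s) matter; the net shift is to the left.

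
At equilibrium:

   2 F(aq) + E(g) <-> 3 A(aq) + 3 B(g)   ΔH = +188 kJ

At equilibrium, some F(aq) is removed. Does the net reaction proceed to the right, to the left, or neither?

left

Removing F (aq), a reactant, drives the reaction to the left.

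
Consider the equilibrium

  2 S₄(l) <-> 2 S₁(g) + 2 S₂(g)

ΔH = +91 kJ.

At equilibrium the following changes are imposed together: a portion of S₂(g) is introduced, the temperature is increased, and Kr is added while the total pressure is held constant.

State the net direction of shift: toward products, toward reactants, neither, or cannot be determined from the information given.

Adding S₂ (g), a product, drives the reaction to the left.
The forward reaction is endothermic. Raising T favours the endothermic direction — shift to the right.
Adding inert gas at constant total pressure expands the volume and lowers every reacting partial pressure. With Δn_gas = 4 − 0 = +4, Q moves away from K toward the side with fewer gas moles, so the system shifts toward the side with more gas moles — to the right.
The individual effects push in opposite directions; without quantitative information the net direction cannot be determined.

cannot be determined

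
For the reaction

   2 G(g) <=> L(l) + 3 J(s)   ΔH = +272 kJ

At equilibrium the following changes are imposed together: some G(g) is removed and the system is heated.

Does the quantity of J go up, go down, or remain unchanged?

cannot be determined

Removing G (g), a reactant, drives the reaction to the left.
The forward reaction is endothermic. Raising T favours the endothermic direction — shift to the right.
The two effects oppose each other, so the net shift — and hence the change in J — cannot be determined from the given information.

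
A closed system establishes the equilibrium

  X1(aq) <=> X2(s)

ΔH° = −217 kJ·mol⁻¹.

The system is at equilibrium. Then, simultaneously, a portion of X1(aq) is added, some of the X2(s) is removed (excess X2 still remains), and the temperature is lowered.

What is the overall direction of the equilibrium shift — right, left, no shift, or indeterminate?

right

Adding X1 (aq), a reactant, drives the reaction to the right.
X2 is a pure solid; its activity is 1 regardless of amount, so Q is unaffected — no shift from this change.
The forward reaction is exothermic. Lowering T favours the exothermic direction — shift to the right.
Only the nonzero effect(s) matter; the net shift is to the right.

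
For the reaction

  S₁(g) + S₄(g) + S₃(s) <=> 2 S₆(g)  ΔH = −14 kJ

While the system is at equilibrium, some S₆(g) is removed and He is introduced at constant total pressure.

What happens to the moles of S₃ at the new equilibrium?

Removing S₆ (g), a product, drives the reaction to the right.
Adding inert gas at constant total pressure expands the volume, scaling every reacting partial pressure by the same factor. Δn_gas = 2 − 2 = 0, so Q is unchanged — no shift.
The net shift is to the right. S₃ is a reactant, so its amount decreases.

decreases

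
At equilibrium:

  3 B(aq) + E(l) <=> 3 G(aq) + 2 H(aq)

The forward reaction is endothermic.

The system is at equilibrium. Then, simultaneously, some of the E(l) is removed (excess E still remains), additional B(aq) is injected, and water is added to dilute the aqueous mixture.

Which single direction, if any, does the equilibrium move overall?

E is a pure liquid; its activity is 1 regardless of amount, so Q is unaffected — no shift from this change.
Adding B (aq), a reactant, drives the reaction to the right.
Dilution lowers every aqueous concentration by the same factor. Δn_aq = 5 − 3 = +2, so the system shifts toward the side with more dissolved moles — to the right.
Only the nonzero effect(s) matter; the net shift is to the right.

right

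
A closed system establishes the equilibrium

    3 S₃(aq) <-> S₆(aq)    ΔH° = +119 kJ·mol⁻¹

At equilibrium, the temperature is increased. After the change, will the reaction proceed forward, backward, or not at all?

The forward reaction is endothermic. Raising T favours the endothermic direction — shift to the right.

right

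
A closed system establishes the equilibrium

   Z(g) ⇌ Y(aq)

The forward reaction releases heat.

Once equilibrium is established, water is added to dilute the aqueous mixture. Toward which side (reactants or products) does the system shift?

right

Dilution lowers every aqueous concentration by the same factor. Δn_aq = 1 − 0 = +1, so the system shifts toward the side with more dissolved moles — to the right.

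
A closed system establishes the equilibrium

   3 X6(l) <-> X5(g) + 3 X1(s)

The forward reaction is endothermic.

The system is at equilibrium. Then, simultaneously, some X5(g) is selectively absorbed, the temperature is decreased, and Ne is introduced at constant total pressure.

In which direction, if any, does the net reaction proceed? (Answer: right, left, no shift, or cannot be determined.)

cannot be determined

Removing X5 (g), a product, drives the reaction to the right.
The forward reaction is endothermic. Lowering T favours the exothermic direction — shift to the left.
Adding inert gas at constant total pressure expands the volume and lowers every reacting partial pressure. With Δn_gas = 1 − 0 = +1, Q moves away from K toward the side with fewer gas moles, so the system shifts toward the side with more gas moles — to the right.
The individual effects push in opposite directions; without quantitative information the net direction cannot be determined.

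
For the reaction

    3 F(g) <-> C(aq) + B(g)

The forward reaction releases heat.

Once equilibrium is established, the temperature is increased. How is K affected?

K depends on temperature via the van 't Hoff relation. The forward reaction is exothermic, so raising T decreases K.

decreases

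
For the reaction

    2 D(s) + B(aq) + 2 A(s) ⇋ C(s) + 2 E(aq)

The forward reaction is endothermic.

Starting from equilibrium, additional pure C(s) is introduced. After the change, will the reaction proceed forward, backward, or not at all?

no shift

C is a pure solid; its activity is 1 regardless of amount, so Q is unaffected — no shift from this change.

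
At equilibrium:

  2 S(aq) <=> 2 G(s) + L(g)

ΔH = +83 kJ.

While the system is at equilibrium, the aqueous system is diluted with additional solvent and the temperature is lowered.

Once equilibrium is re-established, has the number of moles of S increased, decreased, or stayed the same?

increases

Dilution lowers every aqueous concentration by the same factor. Δn_aq = 0 − 2 = -2, so the system shifts toward the side with more dissolved moles — to the left.
The forward reaction is endothermic. Lowering T favours the exothermic direction — shift to the left.
The net shift is to the left. S is a reactant, so its amount increases.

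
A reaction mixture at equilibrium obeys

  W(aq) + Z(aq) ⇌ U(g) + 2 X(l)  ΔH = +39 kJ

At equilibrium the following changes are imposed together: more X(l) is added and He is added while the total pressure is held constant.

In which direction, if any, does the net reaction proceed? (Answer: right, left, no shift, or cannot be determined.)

right

X is a pure liquid; its activity is 1 regardless of amount, so Q is unaffected — no shift from this change.
Adding inert gas at constant total pressure expands the volume and lowers every reacting partial pressure. With Δn_gas = 1 − 0 = +1, Q moves away from K toward the side with fewer gas moles, so the system shifts toward the side with more gas moles — to the right.
Only the nonzero effect(s) matter; the net shift is to the right.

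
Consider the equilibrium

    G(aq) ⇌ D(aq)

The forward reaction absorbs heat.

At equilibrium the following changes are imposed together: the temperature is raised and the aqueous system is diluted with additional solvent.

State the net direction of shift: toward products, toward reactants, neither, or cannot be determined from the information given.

The forward reaction is endothermic. Raising T favours the endothermic direction — shift to the right.
Dilution scales every aqueous concentration by the same factor. Δn_aq = 1 − 1 = 0, so Q is unchanged — no shift.
Only the nonzero effect(s) matter; the net shift is to the right.

right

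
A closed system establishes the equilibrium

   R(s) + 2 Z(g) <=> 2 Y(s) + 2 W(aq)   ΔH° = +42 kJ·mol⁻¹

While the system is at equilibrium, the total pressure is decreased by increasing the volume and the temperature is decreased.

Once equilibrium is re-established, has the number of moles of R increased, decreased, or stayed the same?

Gas moles: reactants 2, products 0 (Δn_gas = -2). Expansion shifts the system toward the side with more moles of gas — to the left.
The forward reaction is endothermic. Lowering T favours the exothermic direction — shift to the left.
The net shift is to the left. R is a reactant, so its amount increases.

increases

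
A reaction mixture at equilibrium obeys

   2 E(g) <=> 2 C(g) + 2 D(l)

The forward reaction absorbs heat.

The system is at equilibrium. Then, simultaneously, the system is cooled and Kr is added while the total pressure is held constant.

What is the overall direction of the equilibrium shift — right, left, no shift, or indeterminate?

The forward reaction is endothermic. Lowering T favours the exothermic direction — shift to the left.
Adding inert gas at constant total pressure expands the volume, scaling every reacting partial pressure by the same factor. Δn_gas = 2 − 2 = 0, so Q is unchanged — no shift.
Only the nonzero effect(s) matter; the net shift is to the left.

left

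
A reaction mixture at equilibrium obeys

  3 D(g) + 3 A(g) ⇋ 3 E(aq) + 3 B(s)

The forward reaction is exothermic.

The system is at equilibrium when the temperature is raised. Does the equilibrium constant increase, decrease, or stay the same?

K depends on temperature via the van 't Hoff relation. The forward reaction is exothermic, so raising T decreases K.

decreases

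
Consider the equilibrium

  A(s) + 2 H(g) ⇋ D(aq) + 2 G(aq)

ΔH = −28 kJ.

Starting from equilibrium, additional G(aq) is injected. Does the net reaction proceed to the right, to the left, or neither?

Adding G (aq), a product, drives the reaction to the left.

left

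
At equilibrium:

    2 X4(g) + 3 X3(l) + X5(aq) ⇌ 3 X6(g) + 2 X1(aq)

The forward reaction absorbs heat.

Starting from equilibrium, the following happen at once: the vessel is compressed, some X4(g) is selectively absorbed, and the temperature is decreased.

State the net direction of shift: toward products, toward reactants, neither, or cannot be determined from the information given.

left

Gas moles: reactants 2, products 3 (Δn_gas = +1). Compression shifts the system toward the side with fewer moles of gas — to the left.
Removing X4 (g), a reactant, drives the reaction to the left.
The forward reaction is endothermic. Lowering T favours the exothermic direction — shift to the left.
All effects act in the same direction — net shift to the left.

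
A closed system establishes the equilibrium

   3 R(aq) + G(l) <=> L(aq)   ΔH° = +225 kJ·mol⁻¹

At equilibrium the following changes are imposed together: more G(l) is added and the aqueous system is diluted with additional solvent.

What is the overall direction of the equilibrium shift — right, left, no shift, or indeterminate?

G is a pure liquid; its activity is 1 regardless of amount, so Q is unaffected — no shift from this change.
Dilution lowers every aqueous concentration by the same factor. Δn_aq = 1 − 3 = -2, so the system shifts toward the side with more dissolved moles — to the left.
Only the nonzero effect(s) matter; the net shift is to the left.

left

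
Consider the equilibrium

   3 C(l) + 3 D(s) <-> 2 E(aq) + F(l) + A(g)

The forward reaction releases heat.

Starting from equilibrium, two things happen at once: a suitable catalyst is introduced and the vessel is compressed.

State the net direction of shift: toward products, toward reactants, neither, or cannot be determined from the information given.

left

A catalyst speeds both forward and reverse rates equally; it changes neither Q nor K — no shift from this change.
Gas moles: reactants 0, products 1 (Δn_gas = +1). Compression shifts the system toward the side with fewer moles of gas — to the left.
Only the nonzero effect(s) matter; the net shift is to the left.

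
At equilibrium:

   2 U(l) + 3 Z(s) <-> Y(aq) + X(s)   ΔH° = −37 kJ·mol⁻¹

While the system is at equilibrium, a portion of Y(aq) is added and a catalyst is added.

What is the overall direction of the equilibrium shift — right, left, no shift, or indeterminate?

left

Adding Y (aq), a product, drives the reaction to the left.
A catalyst speeds both forward and reverse rates equally; it changes neither Q nor K — no shift from this change.
Only the nonzero effect(s) matter; the net shift is to the left.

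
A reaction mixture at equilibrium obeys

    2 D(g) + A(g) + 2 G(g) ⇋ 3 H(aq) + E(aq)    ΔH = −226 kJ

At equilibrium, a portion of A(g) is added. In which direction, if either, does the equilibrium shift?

right

Adding A (g), a reactant, drives the reaction to the right.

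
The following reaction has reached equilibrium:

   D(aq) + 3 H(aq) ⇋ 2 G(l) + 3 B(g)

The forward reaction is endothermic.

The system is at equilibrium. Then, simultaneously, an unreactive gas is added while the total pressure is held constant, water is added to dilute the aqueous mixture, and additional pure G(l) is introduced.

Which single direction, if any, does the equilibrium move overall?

cannot be determined

Adding inert gas at constant total pressure expands the volume and lowers every reacting partial pressure. With Δn_gas = 3 − 0 = +3, Q moves away from K toward the side with fewer gas moles, so the system shifts toward the side with more gas moles — to the right.
Dilution lowers every aqueous concentration by the same factor. Δn_aq = 0 − 4 = -4, so the system shifts toward the side with more dissolved moles — to the left.
G is a pure liquid; its activity is 1 regardless of amount, so Q is unaffected — no shift from this change.
The individual effects push in opposite directions; without quantitative information the net direction cannot be determined.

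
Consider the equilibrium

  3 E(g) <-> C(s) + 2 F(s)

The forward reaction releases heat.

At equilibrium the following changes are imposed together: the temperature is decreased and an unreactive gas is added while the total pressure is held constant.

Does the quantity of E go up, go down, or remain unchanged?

cannot be determined

The forward reaction is exothermic. Lowering T favours the exothermic direction — shift to the right.
Adding inert gas at constant total pressure expands the volume and lowers every reacting partial pressure. With Δn_gas = 0 − 3 = -3, Q moves away from K toward the side with fewer gas moles, so the system shifts toward the side with more gas moles — to the left.
The two effects oppose each other, so the net shift — and hence the change in E — cannot be determined from the given information.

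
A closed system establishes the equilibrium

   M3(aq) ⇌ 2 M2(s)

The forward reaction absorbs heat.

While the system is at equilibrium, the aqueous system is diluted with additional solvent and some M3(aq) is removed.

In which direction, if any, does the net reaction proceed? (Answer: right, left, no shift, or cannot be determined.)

left

Dilution lowers every aqueous concentration by the same factor. Δn_aq = 0 − 1 = -1, so the system shifts toward the side with more dissolved moles — to the left.
Removing M3 (aq), a reactant, drives the reaction to the left.
All effects act in the same direction — net shift to the left.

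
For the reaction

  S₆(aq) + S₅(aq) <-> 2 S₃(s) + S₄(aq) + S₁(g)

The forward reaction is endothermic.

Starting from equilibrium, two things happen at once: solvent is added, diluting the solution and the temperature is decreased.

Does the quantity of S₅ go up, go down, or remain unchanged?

increases

Dilution lowers every aqueous concentration by the same factor. Δn_aq = 1 − 2 = -1, so the system shifts toward the side with more dissolved moles — to the left.
The forward reaction is endothermic. Lowering T favours the exothermic direction — shift to the left.
The net shift is to the left. S₅ is a reactant, so its amount increases.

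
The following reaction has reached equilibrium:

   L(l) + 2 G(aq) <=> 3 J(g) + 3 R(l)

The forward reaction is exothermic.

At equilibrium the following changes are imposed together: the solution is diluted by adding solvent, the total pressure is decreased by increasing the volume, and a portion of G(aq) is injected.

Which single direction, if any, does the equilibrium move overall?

Dilution lowers every aqueous concentration by the same factor. Δn_aq = 0 − 2 = -2, so the system shifts toward the side with more dissolved moles — to the left.
Gas moles: reactants 0, products 3 (Δn_gas = +3). Expansion shifts the system toward the side with more moles of gas — to the right.
Adding G (aq), a reactant, drives the reaction to the right.
The individual effects push in opposite directions; without quantitative information the net direction cannot be determined.

cannot be determined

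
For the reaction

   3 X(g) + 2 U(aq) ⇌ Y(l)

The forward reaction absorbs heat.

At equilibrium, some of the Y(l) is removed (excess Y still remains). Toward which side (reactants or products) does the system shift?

Y is a pure liquid; its activity is 1 regardless of amount, so Q is unaffected — no shift from this change.

no shift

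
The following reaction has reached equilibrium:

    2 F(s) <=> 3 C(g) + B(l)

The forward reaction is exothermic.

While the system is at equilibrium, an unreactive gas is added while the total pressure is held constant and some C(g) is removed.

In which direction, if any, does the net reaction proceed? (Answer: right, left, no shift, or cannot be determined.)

right

Adding inert gas at constant total pressure expands the volume and lowers every reacting partial pressure. With Δn_gas = 3 − 0 = +3, Q moves away from K toward the side with fewer gas moles, so the system shifts toward the side with more gas moles — to the right.
Removing C (g), a product, drives the reaction to the right.
All effects act in the same direction — net shift to the right.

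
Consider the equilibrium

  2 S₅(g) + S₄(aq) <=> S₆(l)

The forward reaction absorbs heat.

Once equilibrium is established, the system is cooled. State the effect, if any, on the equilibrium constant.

K depends on temperature via the van 't Hoff relation. The forward reaction is endothermic, so lowering T decreases K.

decreases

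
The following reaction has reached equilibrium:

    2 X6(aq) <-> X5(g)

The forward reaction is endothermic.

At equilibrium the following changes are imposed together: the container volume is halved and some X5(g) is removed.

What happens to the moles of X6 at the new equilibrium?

Gas moles: reactants 0, products 1 (Δn_gas = +1). Compression shifts the system toward the side with fewer moles of gas — to the left.
Removing X5 (g), a product, drives the reaction to the right.
The two effects oppose each other, so the net shift — and hence the change in X6 — cannot be determined from the given information.

cannot be determined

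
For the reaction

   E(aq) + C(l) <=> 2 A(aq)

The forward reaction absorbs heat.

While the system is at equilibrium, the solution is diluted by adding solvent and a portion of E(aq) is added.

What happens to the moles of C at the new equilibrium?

decreases

Dilution lowers every aqueous concentration by the same factor. Δn_aq = 2 − 1 = +1, so the system shifts toward the side with more dissolved moles — to the right.
Adding E (aq), a reactant, drives the reaction to the right.
The net shift is to the right. C is a reactant, so its amount decreases.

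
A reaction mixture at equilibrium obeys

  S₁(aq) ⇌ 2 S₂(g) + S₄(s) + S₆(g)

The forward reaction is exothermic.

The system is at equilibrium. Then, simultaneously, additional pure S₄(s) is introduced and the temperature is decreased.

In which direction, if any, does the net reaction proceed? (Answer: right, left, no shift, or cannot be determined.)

right

S₄ is a pure solid; its activity is 1 regardless of amount, so Q is unaffected — no shift from this change.
The forward reaction is exothermic. Lowering T favours the exothermic direction — shift to the right.
Only the nonzero effect(s) matter; the net shift is to the right.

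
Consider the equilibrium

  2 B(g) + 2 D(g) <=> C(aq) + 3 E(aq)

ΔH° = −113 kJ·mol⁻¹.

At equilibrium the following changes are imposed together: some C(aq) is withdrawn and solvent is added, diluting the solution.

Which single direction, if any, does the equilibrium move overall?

right

Removing C (aq), a product, drives the reaction to the right.
Dilution lowers every aqueous concentration by the same factor. Δn_aq = 4 − 0 = +4, so the system shifts toward the side with more dissolved moles — to the right.
All effects act in the same direction — net shift to the right.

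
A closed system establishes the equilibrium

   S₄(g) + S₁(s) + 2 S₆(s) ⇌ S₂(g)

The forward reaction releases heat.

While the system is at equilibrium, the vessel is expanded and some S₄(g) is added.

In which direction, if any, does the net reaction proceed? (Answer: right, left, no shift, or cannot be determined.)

right

Gas moles: reactants 1, products 1. Δn_gas = 0, so a volume change leaves Q equal to K — no shift from this change.
Adding S₄ (g), a reactant, drives the reaction to the right.
Only the nonzero effect(s) matter; the net shift is to the right.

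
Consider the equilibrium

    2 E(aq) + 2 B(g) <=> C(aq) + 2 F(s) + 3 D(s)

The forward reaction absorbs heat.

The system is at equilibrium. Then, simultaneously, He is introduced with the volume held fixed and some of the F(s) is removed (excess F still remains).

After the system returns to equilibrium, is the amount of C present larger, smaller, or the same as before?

At constant volume, adding an inert gas leaves every reacting species' partial pressure unchanged, so Q is unchanged — no shift from this change.
F is a pure solid; its activity is 1 regardless of amount, so Q is unaffected — no shift from this change.
No net shift occurs, so the amount of C is unchanged.

unchanged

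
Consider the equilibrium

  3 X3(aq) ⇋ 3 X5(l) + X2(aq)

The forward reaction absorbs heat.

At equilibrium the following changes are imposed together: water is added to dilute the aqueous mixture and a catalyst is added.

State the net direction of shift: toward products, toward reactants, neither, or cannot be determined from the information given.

Dilution lowers every aqueous concentration by the same factor. Δn_aq = 1 − 3 = -2, so the system shifts toward the side with more dissolved moles — to the left.
A catalyst speeds both forward and reverse rates equally; it changes neither Q nor K — no shift from this change.
Only the nonzero effect(s) matter; the net shift is to the left.

left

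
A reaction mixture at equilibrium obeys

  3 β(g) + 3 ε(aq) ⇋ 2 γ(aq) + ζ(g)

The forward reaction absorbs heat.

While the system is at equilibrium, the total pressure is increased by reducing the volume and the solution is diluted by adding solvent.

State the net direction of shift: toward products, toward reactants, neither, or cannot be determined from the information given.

cannot be determined

Gas moles: reactants 3, products 1 (Δn_gas = -2). Compression shifts the system toward the side with fewer moles of gas — to the right.
Dilution lowers every aqueous concentration by the same factor. Δn_aq = 2 − 3 = -1, so the system shifts toward the side with more dissolved moles — to the left.
The individual effects push in opposite directions; without quantitative information the net direction cannot be determined.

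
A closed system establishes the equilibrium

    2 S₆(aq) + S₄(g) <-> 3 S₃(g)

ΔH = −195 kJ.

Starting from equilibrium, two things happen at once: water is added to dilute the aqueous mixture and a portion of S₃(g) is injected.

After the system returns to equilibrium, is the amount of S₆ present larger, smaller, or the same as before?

increases

Dilution lowers every aqueous concentration by the same factor. Δn_aq = 0 − 2 = -2, so the system shifts toward the side with more dissolved moles — to the left.
Adding S₃ (g), a product, drives the reaction to the left.
The net shift is to the left. S₆ is a reactant, so its amount increases.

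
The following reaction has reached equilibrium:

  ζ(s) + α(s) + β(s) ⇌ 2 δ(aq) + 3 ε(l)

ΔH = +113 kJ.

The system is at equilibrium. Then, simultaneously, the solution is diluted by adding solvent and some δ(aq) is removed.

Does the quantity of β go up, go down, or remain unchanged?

Dilution lowers every aqueous concentration by the same factor. Δn_aq = 2 − 0 = +2, so the system shifts toward the side with more dissolved moles — to the right.
Removing δ (aq), a product, drives the reaction to the right.
The net shift is to the right. β is a reactant, so its amount decreases.

decreases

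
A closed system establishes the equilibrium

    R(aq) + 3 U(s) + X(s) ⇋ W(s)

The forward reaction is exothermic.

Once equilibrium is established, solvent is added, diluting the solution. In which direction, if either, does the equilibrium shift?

Dilution lowers every aqueous concentration by the same factor. Δn_aq = 0 − 1 = -1, so the system shifts toward the side with more dissolved moles — to the left.

left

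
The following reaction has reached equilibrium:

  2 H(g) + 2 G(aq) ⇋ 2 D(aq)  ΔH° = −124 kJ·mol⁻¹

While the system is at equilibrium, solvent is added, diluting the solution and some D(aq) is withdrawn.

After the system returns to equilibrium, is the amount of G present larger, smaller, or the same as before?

Dilution scales every aqueous concentration by the same factor. Δn_aq = 2 − 2 = 0, so Q is unchanged — no shift.
Removing D (aq), a product, drives the reaction to the right.
The net shift is to the right. G is a reactant, so its amount decreases.

decreases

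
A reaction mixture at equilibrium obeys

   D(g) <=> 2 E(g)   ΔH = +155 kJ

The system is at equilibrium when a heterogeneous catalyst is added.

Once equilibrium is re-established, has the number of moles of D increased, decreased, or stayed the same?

A catalyst speeds both forward and reverse rates equally; it changes neither Q nor K — no shift from this change.
No net shift occurs, so the amount of D is unchanged.

unchanged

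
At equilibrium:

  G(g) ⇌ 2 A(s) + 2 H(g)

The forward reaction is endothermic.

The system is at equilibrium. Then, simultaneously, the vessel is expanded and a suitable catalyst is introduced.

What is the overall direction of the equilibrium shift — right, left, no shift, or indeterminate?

right

Gas moles: reactants 1, products 2 (Δn_gas = +1). Expansion shifts the system toward the side with more moles of gas — to the right.
A catalyst speeds both forward and reverse rates equally; it changes neither Q nor K — no shift from this change.
Only the nonzero effect(s) matter; the net shift is to the right.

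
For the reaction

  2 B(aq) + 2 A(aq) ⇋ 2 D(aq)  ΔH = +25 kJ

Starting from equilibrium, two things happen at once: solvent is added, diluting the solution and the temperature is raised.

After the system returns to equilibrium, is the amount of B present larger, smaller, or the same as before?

Dilution lowers every aqueous concentration by the same factor. Δn_aq = 2 − 4 = -2, so the system shifts toward the side with more dissolved moles — to the left.
The forward reaction is endothermic. Raising T favours the endothermic direction — shift to the right.
The two effects oppose each other, so the net shift — and hence the change in B — cannot be determined from the given information.

cannot be determined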